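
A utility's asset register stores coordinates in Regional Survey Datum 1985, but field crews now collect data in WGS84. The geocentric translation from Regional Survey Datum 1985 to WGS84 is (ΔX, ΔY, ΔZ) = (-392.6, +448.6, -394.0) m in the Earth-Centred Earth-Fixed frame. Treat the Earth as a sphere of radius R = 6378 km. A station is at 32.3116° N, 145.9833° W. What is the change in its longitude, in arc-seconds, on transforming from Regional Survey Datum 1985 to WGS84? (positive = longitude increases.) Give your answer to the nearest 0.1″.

Δλ = -22.6″

sin φ = 0.534523, cos φ = 0.845154, sin λ = -0.559435, cos λ = -0.828875.
East component: ΔE = −sin λ·ΔX + cos λ·ΔY = −(-0.559435)(-392.6) + (-0.828875)(448.6) = -591.47 m.
1° of latitude spans πR/180 = 111317 m; at latitude φ, 1° of longitude spans that × cos φ = 94080.1 m, so Δλ = -591.47 / 94080.1 × 3600 = -22.633″.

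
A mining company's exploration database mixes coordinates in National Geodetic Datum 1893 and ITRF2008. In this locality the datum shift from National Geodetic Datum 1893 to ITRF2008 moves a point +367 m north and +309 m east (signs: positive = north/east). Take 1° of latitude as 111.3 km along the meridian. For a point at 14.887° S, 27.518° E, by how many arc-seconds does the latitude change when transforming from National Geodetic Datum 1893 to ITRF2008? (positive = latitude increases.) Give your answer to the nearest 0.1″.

1° of latitude = 111.3 km, so Δφ = 367.0 / 111300 = 0.0032974° = 11.871″.

Δφ = 11.9″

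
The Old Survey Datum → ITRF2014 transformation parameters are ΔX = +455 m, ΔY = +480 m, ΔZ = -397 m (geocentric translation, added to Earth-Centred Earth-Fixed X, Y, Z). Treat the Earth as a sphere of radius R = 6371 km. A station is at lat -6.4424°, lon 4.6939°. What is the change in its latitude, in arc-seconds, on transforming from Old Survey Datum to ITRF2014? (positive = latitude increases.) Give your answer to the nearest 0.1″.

sin φ = -0.112204, cos φ = 0.993685, sin λ = 0.081832, cos λ = 0.996646.
North component: ΔN = −sin φ cos λ·ΔX − sin φ sin λ·ΔY + cos φ·ΔZ = −(-0.112204)(0.996646)(455) − (-0.112204)(0.081832)(480) + (0.993685)(-397) = -339.20 m.
1° of latitude spans πR/180 = 111195 m, so Δφ = -339.20 / 111195 × 3600 = -10.982″.

Δφ = -11.0″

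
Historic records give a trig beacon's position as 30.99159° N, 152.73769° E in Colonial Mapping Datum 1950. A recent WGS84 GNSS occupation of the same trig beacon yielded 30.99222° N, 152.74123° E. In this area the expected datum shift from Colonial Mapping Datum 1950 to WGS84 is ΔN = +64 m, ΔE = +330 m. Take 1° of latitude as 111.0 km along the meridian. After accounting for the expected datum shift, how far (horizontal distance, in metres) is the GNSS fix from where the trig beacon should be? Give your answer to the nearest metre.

Observed coordinate differences: Δφ = +0.00063°, Δλ = +0.00354°.
Converting to metres (1° lat = 111000 m, cos φ = 0.857243): observed ΔN = 69.9 m, observed ΔE = 336.8 m.
Subtracting the expected shift leaves a residual of 69.9 − (64) = 5.9 m north and 336.8 − (330) = 6.8 m east.
Residual distance = √(5.9² + 6.8²) = 9.1 m.

9 m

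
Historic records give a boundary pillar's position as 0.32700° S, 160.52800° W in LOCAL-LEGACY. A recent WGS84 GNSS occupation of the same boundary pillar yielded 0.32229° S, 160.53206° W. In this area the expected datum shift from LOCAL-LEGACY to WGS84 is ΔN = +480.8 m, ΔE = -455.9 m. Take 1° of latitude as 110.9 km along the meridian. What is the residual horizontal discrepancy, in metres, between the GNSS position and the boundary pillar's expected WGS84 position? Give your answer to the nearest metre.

Observed coordinate differences: Δφ = +0.00471°, Δλ = -0.00406°.
Converting to metres (1° lat = 110900 m, cos φ = 0.999984): observed ΔN = 522.3 m, observed ΔE = -450.2 m.
Subtracting the expected shift leaves a residual of 522.3 − (480.8) = 41.5 m north and -450.2 − (-455.9) = 5.7 m east.
Residual distance = √(41.5² + 5.7²) = 41.9 m.

42 m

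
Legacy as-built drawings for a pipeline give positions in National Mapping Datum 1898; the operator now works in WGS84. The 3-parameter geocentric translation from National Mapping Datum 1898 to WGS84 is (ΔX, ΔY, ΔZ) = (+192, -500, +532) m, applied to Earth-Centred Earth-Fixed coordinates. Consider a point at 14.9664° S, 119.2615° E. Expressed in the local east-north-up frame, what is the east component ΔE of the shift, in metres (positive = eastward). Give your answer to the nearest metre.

At φ = -14.9664°, λ = 119.2615°: sin φ = -0.258253, cos φ = 0.966077, sin λ = 0.872398, cos λ = -0.488796.
ΔE = −sin λ·ΔX + cos λ·ΔY = −(0.872398)·(192) + (-0.488796)·(-500) = 76.90 m.

ΔE = 77 m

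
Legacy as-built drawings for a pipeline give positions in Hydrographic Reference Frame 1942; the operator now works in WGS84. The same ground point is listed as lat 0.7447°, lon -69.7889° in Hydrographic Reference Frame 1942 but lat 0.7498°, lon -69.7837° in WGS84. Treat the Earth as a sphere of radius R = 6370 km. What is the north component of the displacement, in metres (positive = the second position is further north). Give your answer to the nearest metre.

ΔN = 567 m

Δφ = 0.7498° − 0.7447° = +0.0051°; Δλ = -69.7837° − -69.7889° = +0.0052°.
1° along a meridian = πR/180 = 111177 m.
ΔN = Δφ × 111177 = 567.0 m; ΔE = Δλ × 111177 × cos(0.7447°) = +0.0052 × 111177 × 0.999916 = 578.1 m.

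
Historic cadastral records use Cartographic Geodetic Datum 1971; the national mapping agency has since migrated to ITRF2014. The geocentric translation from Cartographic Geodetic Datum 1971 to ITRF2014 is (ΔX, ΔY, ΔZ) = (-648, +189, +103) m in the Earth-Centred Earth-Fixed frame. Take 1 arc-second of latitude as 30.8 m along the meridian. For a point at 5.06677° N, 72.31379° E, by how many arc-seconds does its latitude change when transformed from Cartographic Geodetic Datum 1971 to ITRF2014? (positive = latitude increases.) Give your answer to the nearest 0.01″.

sin φ = 0.088317, cos φ = 0.996092, sin λ = 0.952735, cos λ = 0.303804.
North component: ΔN = −sin φ cos λ·ΔX − sin φ sin λ·ΔY + cos φ·ΔZ = −(0.088317)(0.303804)(-648) − (0.088317)(0.952735)(189) + (0.996092)(103) = 104.08 m.
1° of latitude spans 3600 × 30.80 = 110880 m, so Δφ = 104.08 / 110880 × 3600 = 3.379″.

Δφ = 3.38″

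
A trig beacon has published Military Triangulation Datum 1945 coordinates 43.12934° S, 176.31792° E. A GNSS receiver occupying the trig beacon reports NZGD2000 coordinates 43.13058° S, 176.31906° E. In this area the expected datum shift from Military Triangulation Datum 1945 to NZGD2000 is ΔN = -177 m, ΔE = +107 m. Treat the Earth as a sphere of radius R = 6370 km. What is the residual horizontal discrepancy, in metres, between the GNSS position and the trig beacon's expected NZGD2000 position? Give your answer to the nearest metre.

Observed coordinate differences: Δφ = -0.00124°, Δλ = +0.00114°.
Converting to metres (1° lat = 111177 m, cos φ = 0.729812): observed ΔN = -137.9 m, observed ΔE = 92.5 m.
Subtracting the expected shift leaves a residual of -137.9 − (-177) = 39.1 m north and 92.5 − (107) = -14.5 m east.
Residual distance = √(39.1² + (-14.5)²) = 41.7 m.

42 m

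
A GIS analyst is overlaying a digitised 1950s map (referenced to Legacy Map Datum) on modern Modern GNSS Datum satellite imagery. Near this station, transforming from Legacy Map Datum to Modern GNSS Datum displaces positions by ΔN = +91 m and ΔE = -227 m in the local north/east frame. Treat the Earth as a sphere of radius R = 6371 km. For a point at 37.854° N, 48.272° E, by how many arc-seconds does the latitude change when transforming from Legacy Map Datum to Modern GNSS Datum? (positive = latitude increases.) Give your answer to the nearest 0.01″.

On a sphere of radius R, 1 rad of latitude = R, so Δφ = ΔN / R = 91.0 / 6371000 = 1.4283e-05 rad = 2.946″.

Δφ = 2.95″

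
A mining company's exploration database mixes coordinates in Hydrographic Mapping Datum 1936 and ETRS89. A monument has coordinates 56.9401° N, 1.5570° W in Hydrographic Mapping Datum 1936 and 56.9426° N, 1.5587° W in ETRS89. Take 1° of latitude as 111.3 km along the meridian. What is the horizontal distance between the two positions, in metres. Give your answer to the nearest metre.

Δφ = 56.9426° − 56.9401° = +0.0025°; Δλ = -1.5587° − -1.5570° = -0.0017°.
ΔN = Δφ × 111300 = 278.2 m; ΔE = Δλ × 111300 × cos(56.9401°) = -0.0017 × 111300 × 0.545516 = -103.2 m.
Distance = √(ΔE² + ΔN²) = √((-103.2)² + 278.2²) = 296.8 m.

297 m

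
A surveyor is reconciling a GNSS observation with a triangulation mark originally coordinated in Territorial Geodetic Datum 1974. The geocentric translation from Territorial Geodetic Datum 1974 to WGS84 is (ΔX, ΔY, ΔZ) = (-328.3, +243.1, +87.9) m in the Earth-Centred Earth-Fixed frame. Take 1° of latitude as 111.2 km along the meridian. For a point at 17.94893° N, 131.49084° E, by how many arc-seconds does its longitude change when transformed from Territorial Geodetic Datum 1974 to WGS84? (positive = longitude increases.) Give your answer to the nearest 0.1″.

sin φ = 0.308169, cos φ = 0.951332, sin λ = 0.749062, cos λ = -0.662500.
East component: ΔE = −sin λ·ΔX + cos λ·ΔY = −(0.749062)(-328.3) + (-0.662500)(243.1) = 84.86 m.
1° of latitude spans 111200 m; at latitude φ, 1° of longitude spans that × cos φ = 105788.1 m, so Δλ = 84.86 / 105788.1 × 3600 = 2.888″.

Δλ = 2.9″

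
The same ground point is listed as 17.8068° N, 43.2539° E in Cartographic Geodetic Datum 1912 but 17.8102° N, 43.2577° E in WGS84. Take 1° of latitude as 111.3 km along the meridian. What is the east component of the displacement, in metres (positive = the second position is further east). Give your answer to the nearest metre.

ΔE = 403 m

Δφ = 17.8102° − 17.8068° = +0.0034°; Δλ = 43.2577° − 43.2539° = +0.0038°.
ΔN = Δφ × 111300 = 378.4 m; ΔE = Δλ × 111300 × cos(17.8068°) = +0.0038 × 111300 × 0.952093 = 402.7 m.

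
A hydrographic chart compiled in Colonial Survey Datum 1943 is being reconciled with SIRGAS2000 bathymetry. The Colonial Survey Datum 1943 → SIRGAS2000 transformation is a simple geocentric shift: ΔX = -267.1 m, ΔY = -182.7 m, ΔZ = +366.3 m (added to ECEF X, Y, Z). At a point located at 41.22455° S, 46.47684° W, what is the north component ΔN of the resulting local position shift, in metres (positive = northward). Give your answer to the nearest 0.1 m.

ΔN = 241.6 m

The local north axis is (−sin φ cos λ, −sin φ sin λ, cos φ), giving ΔN = -121.217 + 87.303 + 275.506 = 241.59 m.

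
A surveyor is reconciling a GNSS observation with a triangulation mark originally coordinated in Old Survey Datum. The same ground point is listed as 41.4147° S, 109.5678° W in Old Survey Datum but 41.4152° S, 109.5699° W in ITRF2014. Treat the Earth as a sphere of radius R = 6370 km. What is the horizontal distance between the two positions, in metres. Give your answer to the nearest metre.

Δφ = -41.4152° − -41.4147° = -0.0005°; Δλ = -109.5699° − -109.5678° = -0.0021°.
1° along a meridian = πR/180 = 111177 m.
ΔN = Δφ × 111177 = -55.6 m; ΔE = Δλ × 111177 × cos(-41.4147°) = -0.0021 × 111177 × 0.749941 = -175.1 m.
Distance = √(ΔE² + ΔN²) = √((-175.1)² + (-55.6)²) = 183.7 m.

184 m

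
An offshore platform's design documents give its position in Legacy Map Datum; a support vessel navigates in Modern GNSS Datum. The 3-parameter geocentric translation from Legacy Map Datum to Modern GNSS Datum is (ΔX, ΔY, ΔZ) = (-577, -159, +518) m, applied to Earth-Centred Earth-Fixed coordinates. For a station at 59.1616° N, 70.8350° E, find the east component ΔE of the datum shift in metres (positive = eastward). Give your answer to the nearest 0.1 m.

At φ = 59.1616°, λ = 70.8350°: sin φ = 0.858617, cos φ = 0.512618, sin λ = 0.944577, cos λ = 0.328290.
ΔE = −sin λ·ΔX + cos λ·ΔY = −(0.944577)·(-577) + (0.328290)·(-159) = 492.82 m.

ΔE = 492.8 m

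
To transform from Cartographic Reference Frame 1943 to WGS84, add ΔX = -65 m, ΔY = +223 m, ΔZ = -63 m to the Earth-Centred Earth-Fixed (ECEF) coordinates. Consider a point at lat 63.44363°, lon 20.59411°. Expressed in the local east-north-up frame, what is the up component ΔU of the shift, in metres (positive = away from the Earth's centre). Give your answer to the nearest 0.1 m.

At φ = 63.44363°, λ = 20.59411°: sin φ = 0.894495, cos φ = 0.447078, sin λ = 0.351745, cos λ = 0.936096.
ΔU = cos φ cos λ·ΔX + cos φ sin λ·ΔY + sin φ·ΔZ = (0.447078)(0.936096)(-65) + (0.447078)(0.351745)(223) + (0.894495)(-63) = -48.49 m.

ΔU = -48.5 m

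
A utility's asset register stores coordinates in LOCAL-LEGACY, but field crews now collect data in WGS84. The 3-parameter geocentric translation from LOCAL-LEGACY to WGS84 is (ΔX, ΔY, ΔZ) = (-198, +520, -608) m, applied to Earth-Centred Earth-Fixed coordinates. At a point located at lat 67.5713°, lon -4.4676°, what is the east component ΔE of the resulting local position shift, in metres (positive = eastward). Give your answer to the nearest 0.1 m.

ΔE = 503.0 m

At φ = 67.5713°, λ = -4.4676°: sin φ = 0.924355, cos φ = 0.381533, sin λ = -0.077895, cos λ = 0.996962.
ΔE = −sin λ·ΔX + cos λ·ΔY = −(-0.077895)·(-198) + (0.996962)·(520) = 503.00 m.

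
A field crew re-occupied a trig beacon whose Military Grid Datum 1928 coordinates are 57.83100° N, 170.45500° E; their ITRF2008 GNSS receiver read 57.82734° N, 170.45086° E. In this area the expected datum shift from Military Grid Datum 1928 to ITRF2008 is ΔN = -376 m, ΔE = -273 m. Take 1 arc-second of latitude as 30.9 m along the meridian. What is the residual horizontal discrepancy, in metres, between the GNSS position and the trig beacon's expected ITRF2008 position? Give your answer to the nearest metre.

Observed coordinate differences: Δφ = -0.00366°, Δλ = -0.00414°.
Converting to metres (1° lat = 111240 m, cos φ = 0.532418): observed ΔN = -407.1 m, observed ΔE = -245.2 m.
Subtracting the expected shift leaves a residual of -407.1 − (-376) = -31.1 m north and -245.2 − (-273) = 27.8 m east.
Residual distance = √((-31.1)² + 27.8²) = 41.7 m.

42 m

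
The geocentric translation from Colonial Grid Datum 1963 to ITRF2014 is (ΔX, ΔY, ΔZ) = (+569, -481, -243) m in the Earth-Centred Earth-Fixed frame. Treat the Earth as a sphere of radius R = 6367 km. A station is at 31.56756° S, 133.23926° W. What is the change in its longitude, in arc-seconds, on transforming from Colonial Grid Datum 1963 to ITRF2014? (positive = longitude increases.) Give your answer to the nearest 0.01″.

sin φ = -0.523504, cos φ = 0.852023, sin λ = -0.728499, cos λ = -0.685046.
East component: ΔE = −sin λ·ΔX + cos λ·ΔY = −(-0.728499)(569) + (-0.685046)(-481) = 744.02 m.
1° of latitude spans πR/180 = 111125 m; at latitude φ, 1° of longitude spans that × cos φ = 94681.2 m, so Δλ = 744.02 / 94681.2 × 3600 = 28.290″.

Δλ = 28.29″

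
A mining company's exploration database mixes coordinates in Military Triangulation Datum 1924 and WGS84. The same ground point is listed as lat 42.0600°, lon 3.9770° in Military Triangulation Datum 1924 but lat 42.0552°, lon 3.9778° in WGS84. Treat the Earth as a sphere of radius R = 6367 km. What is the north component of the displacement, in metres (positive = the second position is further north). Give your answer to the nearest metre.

Δφ = 42.0552° − 42.0600° = -0.0048°; Δλ = 3.9778° − 3.9770° = +0.0008°.
1° along a meridian = πR/180 = 111125 m.
ΔN = Δφ × 111125 = -533.4 m; ΔE = Δλ × 111125 × cos(42.0600°) = +0.0008 × 111125 × 0.742444 = 66.0 m.

ΔN = -533 m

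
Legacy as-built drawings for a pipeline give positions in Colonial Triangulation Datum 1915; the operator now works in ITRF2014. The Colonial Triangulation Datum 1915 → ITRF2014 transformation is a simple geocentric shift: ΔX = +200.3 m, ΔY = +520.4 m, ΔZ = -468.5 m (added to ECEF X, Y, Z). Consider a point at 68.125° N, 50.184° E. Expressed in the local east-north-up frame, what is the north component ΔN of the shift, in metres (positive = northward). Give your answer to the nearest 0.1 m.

ΔN = -664.5 m

The local north axis is (−sin φ cos λ, −sin φ sin λ, cos φ), giving ΔN = -119.022 − 370.941 − 174.555 = -664.52 m.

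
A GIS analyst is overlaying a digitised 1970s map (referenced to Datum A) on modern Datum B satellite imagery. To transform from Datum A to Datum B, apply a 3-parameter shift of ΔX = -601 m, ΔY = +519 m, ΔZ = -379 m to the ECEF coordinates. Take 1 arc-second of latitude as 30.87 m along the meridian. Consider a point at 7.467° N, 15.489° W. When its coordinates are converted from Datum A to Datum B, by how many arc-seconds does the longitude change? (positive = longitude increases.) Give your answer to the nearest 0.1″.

Δλ = 11.1″

sin φ = 0.129955, cos φ = 0.991520, sin λ = -0.267053, cos λ = 0.963682.
East component: ΔE = −sin λ·ΔX + cos λ·ΔY = −(-0.267053)(-601) + (0.963682)(519) = 339.65 m.
1° of latitude spans 3600 × 30.87 = 111132 m; at latitude φ, 1° of longitude spans that × cos φ = 110189.6 m, so Δλ = 339.65 / 110189.6 × 3600 = 11.097″.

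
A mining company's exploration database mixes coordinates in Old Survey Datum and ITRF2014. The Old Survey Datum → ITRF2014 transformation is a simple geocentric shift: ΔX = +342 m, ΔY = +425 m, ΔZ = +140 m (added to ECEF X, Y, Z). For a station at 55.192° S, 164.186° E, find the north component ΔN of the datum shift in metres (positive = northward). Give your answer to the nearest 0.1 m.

ΔN = -95.2 m

The local north axis is (−sin φ cos λ, −sin φ sin λ, cos φ), giving ΔN = -270.178 + 95.095 + 79.916 = -95.17 m.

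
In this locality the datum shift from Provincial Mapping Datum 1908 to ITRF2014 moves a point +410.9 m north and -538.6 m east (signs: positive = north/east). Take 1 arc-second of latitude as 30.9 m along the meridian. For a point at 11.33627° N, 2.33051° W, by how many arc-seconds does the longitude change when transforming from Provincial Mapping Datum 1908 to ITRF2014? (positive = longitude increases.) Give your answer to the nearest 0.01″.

At latitude 11.33627°, cos φ = 0.980490.
1″ of longitude at this latitude = 30.90 × cos φ = 30.2972 m, so Δλ = -538.6 / 30.2972 = -17.777″.

Δλ = -17.78″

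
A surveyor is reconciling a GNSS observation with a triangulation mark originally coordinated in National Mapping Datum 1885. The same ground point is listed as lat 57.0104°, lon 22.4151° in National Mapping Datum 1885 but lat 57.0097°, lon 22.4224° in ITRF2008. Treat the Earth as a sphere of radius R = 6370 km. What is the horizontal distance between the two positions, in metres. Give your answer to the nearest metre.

449 m

Δφ = 57.0097° − 57.0104° = -0.0007°; Δλ = 22.4224° − 22.4151° = +0.0073°.
1° along a meridian = πR/180 = 111177 m.
ΔN = Δφ × 111177 = -77.8 m; ΔE = Δλ × 111177 × cos(57.0104°) = +0.0073 × 111177 × 0.544487 = 441.9 m.
Distance = √(ΔE² + ΔN²) = √(441.9² + (-77.8)²) = 448.7 m.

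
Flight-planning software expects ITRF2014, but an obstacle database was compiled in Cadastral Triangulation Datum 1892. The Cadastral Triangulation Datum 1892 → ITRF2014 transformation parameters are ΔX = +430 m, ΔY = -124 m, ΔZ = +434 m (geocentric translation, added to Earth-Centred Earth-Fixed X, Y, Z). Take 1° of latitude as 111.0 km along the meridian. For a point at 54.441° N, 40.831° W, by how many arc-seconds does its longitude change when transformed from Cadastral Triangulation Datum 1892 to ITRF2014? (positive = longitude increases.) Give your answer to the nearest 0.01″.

sin φ = 0.813517, cos φ = 0.581541, sin λ = -0.653830, cos λ = 0.756641.
East component: ΔE = −sin λ·ΔX + cos λ·ΔY = −(-0.653830)(430) + (0.756641)(-124) = 187.32 m.
1° of latitude spans 111000 m; at latitude φ, 1° of longitude spans that × cos φ = 64551.0 m, so Δλ = 187.32 / 64551.0 × 3600 = 10.447″.

Δλ = 10.45″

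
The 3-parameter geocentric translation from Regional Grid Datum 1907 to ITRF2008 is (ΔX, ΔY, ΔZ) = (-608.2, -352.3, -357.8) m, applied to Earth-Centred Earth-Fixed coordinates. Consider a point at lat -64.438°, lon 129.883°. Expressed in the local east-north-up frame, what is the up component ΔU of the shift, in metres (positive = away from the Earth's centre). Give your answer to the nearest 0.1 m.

ΔU = 374.4 m

The local up (radial) axis is (cos φ cos λ, cos φ sin λ, sin φ), giving ΔU = 168.276 − 116.648 + 322.778 = 374.41 m.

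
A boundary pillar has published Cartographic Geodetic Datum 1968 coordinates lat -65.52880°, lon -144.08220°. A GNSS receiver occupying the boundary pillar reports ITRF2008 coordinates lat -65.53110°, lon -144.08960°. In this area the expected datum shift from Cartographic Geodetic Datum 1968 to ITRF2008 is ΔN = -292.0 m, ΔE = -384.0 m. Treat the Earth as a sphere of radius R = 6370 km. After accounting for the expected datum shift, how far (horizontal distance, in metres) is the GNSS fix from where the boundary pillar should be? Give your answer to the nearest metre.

Observed coordinate differences: Δφ = -0.00230°, Δλ = -0.00740°.
Converting to metres (1° lat = 111177 m, cos φ = 0.414236): observed ΔN = -255.7 m, observed ΔE = -340.8 m.
Subtracting the expected shift leaves a residual of -255.7 − (-292.0) = 36.3 m north and -340.8 − (-384.0) = 43.2 m east.
Residual distance = √(36.3² + 43.2²) = 56.4 m.

56 m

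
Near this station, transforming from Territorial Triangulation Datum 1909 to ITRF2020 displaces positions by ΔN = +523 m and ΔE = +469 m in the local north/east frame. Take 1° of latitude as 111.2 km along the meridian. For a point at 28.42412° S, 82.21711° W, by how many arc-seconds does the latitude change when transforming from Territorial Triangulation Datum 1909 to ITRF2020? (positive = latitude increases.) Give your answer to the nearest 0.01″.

1° of latitude = 111.2 km, so Δφ = 523.0 / 111200 = 0.0047032° = 16.932″.

Δφ = 16.93″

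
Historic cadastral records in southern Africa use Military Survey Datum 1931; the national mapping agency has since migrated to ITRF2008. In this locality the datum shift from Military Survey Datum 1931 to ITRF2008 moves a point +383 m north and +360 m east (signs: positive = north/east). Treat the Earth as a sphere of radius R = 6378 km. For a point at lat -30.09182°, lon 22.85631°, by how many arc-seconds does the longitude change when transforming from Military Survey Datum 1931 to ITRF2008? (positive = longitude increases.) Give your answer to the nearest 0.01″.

Δλ = 13.46″

At latitude -30.09182°, cos φ = 0.865223.
One radian of longitude at latitude φ spans R cos φ, so Δλ = ΔE / (R cos φ) = 360.0 / (6378000 × 0.865223) = 6.5236e-05 rad = 13.456″.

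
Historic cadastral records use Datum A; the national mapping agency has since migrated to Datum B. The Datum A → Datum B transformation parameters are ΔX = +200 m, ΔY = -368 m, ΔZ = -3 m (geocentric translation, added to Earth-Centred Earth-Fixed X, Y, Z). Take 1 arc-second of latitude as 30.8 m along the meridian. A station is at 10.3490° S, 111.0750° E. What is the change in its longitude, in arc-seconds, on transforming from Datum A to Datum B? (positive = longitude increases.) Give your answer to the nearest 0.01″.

sin φ = -0.179644, cos φ = 0.983732, sin λ = 0.933111, cos λ = -0.359590.
East component: ΔE = −sin λ·ΔX + cos λ·ΔY = −(0.933111)(200) + (-0.359590)(-368) = -54.29 m.
1° of latitude spans 3600 × 30.80 = 110880 m; at latitude φ, 1° of longitude spans that × cos φ = 109076.2 m, so Δλ = -54.29 / 109076.2 × 3600 = -1.792″.

Δλ = -1.79″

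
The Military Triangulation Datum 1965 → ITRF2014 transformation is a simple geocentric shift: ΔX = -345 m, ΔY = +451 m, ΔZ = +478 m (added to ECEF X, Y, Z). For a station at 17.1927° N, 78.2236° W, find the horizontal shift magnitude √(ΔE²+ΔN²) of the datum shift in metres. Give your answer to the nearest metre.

At φ = 17.1927°, λ = -78.2236°: sin φ = 0.295586, cos φ = 0.955316, sin λ = -0.978952, cos λ = 0.204093.
ΔE = −sin λ·ΔX + cos λ·ΔY = −(-0.978952)·(-345) + (0.204093)·(451) = -245.69 m.
ΔN = −sin φ cos λ·ΔX − sin φ sin λ·ΔY + cos φ·ΔZ = −(0.295586)(0.204093)(-345) − (0.295586)(-0.978952)(451) + (0.955316)(478) = 607.96 m.
Horizontal magnitude = √(ΔE² + ΔN²) = √((-245.69)² + 607.96²) = 655.73 m.

656 m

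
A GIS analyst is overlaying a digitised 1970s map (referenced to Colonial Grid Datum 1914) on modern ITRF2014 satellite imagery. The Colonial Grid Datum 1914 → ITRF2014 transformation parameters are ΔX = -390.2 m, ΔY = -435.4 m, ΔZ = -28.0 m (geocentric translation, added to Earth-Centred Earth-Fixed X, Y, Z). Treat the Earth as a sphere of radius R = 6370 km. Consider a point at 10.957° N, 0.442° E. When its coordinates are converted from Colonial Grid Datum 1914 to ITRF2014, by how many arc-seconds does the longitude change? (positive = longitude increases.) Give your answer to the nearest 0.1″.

sin φ = 0.190072, cos φ = 0.981770, sin λ = 0.007714, cos λ = 0.999970.
East component: ΔE = −sin λ·ΔX + cos λ·ΔY = −(0.007714)(-390.2) + (0.999970)(-435.4) = -432.38 m.
1° of latitude spans πR/180 = 111177 m; at latitude φ, 1° of longitude spans that × cos φ = 109150.7 m, so Δλ = -432.38 / 109150.7 × 3600 = -14.261″.

Δλ = -14.3″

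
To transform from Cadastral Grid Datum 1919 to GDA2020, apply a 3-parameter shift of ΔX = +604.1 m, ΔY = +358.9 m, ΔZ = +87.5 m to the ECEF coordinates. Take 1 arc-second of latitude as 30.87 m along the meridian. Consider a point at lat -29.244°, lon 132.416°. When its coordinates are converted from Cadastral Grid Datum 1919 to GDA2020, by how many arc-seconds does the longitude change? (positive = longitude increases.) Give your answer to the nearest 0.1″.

Δλ = -25.5″

sin φ = -0.488530, cos φ = 0.872547, sin λ = 0.738267, cos λ = -0.674509.
East component: ΔE = −sin λ·ΔX + cos λ·ΔY = −(0.738267)(604.1) + (-0.674509)(358.9) = -688.07 m.
1° of latitude spans 3600 × 30.87 = 111132 m; at latitude φ, 1° of longitude spans that × cos φ = 96967.9 m, so Δλ = -688.07 / 96967.9 × 3600 = -25.545″.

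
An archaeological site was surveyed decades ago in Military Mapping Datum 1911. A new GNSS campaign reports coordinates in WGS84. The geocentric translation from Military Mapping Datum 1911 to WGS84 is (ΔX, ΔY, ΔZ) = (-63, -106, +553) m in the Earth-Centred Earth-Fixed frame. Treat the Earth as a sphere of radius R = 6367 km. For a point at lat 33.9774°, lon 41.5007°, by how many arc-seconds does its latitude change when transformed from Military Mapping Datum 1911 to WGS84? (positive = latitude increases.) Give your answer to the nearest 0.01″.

sin φ = 0.558866, cos φ = 0.829258, sin λ = 0.662629, cos λ = 0.748948.
North component: ΔN = −sin φ cos λ·ΔX − sin φ sin λ·ΔY + cos φ·ΔZ = −(0.558866)(0.748948)(-63) − (0.558866)(0.662629)(-106) + (0.829258)(553) = 524.20 m.
1° of latitude spans πR/180 = 111125 m, so Δφ = 524.20 / 111125 × 3600 = 16.982″.

Δφ = 16.98″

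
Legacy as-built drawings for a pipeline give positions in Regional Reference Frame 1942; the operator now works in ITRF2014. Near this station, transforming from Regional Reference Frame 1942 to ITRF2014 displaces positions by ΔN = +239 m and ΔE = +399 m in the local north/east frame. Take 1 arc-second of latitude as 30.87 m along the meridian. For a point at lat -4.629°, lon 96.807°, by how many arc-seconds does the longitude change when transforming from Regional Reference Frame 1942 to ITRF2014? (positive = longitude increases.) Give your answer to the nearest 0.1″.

At latitude -4.629°, cos φ = 0.996738.
1″ of longitude at this latitude = 30.87 × cos φ = 30.7693 m, so Δλ = 399.0 / 30.7693 = 12.967″.

Δλ = 13.0″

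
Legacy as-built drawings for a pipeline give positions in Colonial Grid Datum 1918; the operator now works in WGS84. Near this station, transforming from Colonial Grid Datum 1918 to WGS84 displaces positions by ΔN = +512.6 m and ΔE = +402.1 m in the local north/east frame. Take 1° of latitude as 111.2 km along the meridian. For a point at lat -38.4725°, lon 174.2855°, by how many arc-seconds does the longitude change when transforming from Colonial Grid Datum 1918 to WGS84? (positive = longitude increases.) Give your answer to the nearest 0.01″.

At latitude -38.4725°, cos φ = 0.782907.
1° of longitude at this latitude = 111.2 × cos φ = 87.06 km, so Δλ = 402.1 / 87059.2 = 0.0046187° = 16.627″.

Δλ = 16.63″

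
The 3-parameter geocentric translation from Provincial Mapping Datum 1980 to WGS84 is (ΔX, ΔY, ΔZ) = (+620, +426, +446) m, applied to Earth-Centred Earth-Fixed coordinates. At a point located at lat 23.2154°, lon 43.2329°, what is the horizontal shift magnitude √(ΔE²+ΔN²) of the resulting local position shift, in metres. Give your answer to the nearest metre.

At φ = 23.2154°, λ = 43.2329°: sin φ = 0.394189, cos φ = 0.919029, sin λ = 0.684966, cos λ = 0.728575.
ΔE = −sin λ·ΔX + cos λ·ΔY = −(0.684966)·(620) + (0.728575)·(426) = -114.31 m.
ΔN = −sin φ cos λ·ΔX − sin φ sin λ·ΔY + cos φ·ΔZ = −(0.394189)(0.728575)(620) − (0.394189)(0.684966)(426) + (0.919029)(446) = 116.80 m.
Horizontal magnitude = √(ΔE² + ΔN²) = √((-114.31)² + 116.80²) = 163.43 m.

163 m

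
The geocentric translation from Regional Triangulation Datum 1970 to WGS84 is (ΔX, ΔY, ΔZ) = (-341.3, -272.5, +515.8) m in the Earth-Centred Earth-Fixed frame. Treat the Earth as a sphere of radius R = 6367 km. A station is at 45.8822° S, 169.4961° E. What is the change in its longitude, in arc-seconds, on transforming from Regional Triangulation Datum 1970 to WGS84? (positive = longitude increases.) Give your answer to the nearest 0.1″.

Δλ = 15.4″

sin φ = -0.717910, cos φ = 0.696136, sin λ = 0.182302, cos λ = -0.983243.
East component: ΔE = −sin λ·ΔX + cos λ·ΔY = −(0.182302)(-341.3) + (-0.983243)(-272.5) = 330.15 m.
1° of latitude spans πR/180 = 111125 m; at latitude φ, 1° of longitude spans that × cos φ = 77358.2 m, so Δλ = 330.15 / 77358.2 × 3600 = 15.364″.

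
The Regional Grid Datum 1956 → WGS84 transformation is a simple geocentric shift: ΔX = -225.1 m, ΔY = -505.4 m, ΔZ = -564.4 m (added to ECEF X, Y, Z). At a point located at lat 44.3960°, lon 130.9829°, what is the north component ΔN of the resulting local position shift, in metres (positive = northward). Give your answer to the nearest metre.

At φ = 44.3960°, λ = 130.9829°: sin φ = 0.699613, cos φ = 0.714522, sin λ = 0.754905, cos λ = -0.655834.
ΔN = −sin φ cos λ·ΔX − sin φ sin λ·ΔY + cos φ·ΔZ = −(0.699613)(-0.655834)(-225.1) − (0.699613)(0.754905)(-505.4) + (0.714522)(-564.4) = -239.64 m.

ΔN = -240 m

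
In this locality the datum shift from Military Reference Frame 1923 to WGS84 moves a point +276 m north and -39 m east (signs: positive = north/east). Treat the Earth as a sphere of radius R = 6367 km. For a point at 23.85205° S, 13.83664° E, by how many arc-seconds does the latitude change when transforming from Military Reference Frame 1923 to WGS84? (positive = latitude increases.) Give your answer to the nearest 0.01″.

Δφ = 8.94″

On a sphere of radius R, 1 rad of latitude = R, so Δφ = ΔN / R = 276.0 / 6367000 = 4.3349e-05 rad = 8.941″.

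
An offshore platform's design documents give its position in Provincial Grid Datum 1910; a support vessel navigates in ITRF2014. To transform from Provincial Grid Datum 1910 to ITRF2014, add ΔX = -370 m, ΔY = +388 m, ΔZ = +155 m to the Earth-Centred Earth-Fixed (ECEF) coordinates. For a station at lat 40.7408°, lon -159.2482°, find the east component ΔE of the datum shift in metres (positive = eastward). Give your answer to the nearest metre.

The local east axis at (φ, λ) is (−sin λ, cos λ, 0), so ΔE = −sin(-159.2482°)·(-370) + cos(-159.2482°)·388 = -493.93 m.

ΔE = -494 m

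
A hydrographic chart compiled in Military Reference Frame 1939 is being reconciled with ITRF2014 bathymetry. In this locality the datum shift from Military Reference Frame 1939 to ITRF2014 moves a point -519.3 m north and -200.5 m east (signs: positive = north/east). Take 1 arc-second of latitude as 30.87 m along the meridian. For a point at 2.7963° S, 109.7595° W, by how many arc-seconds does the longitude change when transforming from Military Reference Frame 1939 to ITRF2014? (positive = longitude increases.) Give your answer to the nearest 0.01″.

Δλ = -6.50″

At latitude -2.7963°, cos φ = 0.998809.
1″ of longitude at this latitude = 30.87 × cos φ = 30.8332 m, so Δλ = -200.5 / 30.8332 = -6.503″.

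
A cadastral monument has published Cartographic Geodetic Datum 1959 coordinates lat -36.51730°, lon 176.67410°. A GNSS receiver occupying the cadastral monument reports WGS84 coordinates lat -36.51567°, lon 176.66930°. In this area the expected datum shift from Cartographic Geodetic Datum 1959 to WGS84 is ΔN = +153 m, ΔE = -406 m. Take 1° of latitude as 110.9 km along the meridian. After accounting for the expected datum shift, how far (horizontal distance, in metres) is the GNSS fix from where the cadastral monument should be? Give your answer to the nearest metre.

35 m

Observed coordinate differences: Δφ = +0.00163°, Δλ = -0.00480°.
Converting to metres (1° lat = 110900 m, cos φ = 0.803677): observed ΔN = 180.8 m, observed ΔE = -427.8 m.
Subtracting the expected shift leaves a residual of 180.8 − (153) = 27.8 m north and -427.8 − (-406) = -21.8 m east.
Residual distance = √(27.8² + (-21.8)²) = 35.3 m.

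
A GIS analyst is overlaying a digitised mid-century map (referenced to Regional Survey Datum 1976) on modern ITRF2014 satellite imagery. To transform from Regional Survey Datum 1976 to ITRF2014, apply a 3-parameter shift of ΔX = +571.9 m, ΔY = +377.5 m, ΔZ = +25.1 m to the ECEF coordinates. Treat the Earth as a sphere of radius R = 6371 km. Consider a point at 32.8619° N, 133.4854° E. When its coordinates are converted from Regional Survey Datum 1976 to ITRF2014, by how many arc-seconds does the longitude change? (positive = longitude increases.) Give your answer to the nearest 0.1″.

Δλ = -26.0″

sin φ = 0.542616, cos φ = 0.839981, sin λ = 0.725550, cos λ = -0.688170.
East component: ΔE = −sin λ·ΔX + cos λ·ΔY = −(0.725550)(571.9) + (-0.688170)(377.5) = -674.73 m.
1° of latitude spans πR/180 = 111195 m; at latitude φ, 1° of longitude spans that × cos φ = 93401.6 m, so Δλ = -674.73 / 93401.6 × 3600 = -26.006″.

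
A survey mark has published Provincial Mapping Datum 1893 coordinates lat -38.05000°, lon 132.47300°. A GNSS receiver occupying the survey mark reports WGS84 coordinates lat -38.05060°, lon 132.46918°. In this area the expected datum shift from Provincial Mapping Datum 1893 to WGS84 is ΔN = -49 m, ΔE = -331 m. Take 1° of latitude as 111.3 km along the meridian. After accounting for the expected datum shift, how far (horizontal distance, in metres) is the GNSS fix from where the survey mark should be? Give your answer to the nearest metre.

Observed coordinate differences: Δφ = -0.00060°, Δλ = -0.00382°.
Converting to metres (1° lat = 111300 m, cos φ = 0.787473): observed ΔN = -66.8 m, observed ΔE = -334.8 m.
Subtracting the expected shift leaves a residual of -66.8 − (-49) = -17.8 m north and -334.8 − (-331) = -3.8 m east.
Residual distance = √((-17.8)² + (-3.8)²) = 18.2 m.

18 m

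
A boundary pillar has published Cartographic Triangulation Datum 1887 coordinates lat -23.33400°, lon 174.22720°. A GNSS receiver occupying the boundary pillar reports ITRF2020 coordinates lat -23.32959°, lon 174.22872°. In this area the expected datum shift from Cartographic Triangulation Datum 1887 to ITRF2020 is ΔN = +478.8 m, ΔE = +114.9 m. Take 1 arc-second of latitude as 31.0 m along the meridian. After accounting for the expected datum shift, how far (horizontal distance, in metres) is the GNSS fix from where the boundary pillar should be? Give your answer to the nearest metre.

Observed coordinate differences: Δφ = +0.00441°, Δλ = +0.00152°.
Converting to metres (1° lat = 111600 m, cos φ = 0.918211): observed ΔN = 492.2 m, observed ΔE = 155.8 m.
Subtracting the expected shift leaves a residual of 492.2 − (478.8) = 13.4 m north and 155.8 − (114.9) = 40.9 m east.
Residual distance = √(13.4² + 40.9²) = 43.0 m.

43 m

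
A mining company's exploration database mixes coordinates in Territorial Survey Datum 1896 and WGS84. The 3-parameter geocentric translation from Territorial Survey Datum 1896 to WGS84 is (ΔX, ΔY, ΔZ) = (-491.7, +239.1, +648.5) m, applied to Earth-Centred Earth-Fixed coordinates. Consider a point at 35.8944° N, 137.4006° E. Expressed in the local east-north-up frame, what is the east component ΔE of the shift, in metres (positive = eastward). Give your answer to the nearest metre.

ΔE = 157 m

At φ = 35.8944°, λ = 137.4006°: sin φ = 0.586293, cos φ = 0.810099, sin λ = 0.676868, cos λ = -0.736104.
ΔE = −sin λ·ΔX + cos λ·ΔY = −(0.676868)·(-491.7) + (-0.736104)·(239.1) = 156.81 m.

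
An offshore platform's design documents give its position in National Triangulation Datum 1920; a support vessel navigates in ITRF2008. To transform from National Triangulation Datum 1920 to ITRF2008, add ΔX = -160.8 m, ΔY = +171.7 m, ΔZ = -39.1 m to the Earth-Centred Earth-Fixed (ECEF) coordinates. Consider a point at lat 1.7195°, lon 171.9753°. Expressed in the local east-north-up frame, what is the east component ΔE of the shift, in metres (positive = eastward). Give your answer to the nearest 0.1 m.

At φ = 1.7195°, λ = 171.9753°: sin φ = 0.030006, cos φ = 0.999550, sin λ = 0.139600, cos λ = -0.990208.
ΔE = −sin λ·ΔX + cos λ·ΔY = −(0.139600)·(-160.8) + (-0.990208)·(171.7) = -147.57 m.

ΔE = -147.6 m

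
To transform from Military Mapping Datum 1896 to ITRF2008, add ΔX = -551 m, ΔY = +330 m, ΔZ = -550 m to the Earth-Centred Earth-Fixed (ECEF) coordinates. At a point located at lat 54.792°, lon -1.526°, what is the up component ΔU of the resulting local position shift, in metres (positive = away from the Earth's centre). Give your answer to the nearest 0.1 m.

At φ = 54.792°, λ = -1.526°: sin φ = 0.817064, cos φ = 0.576546, sin λ = -0.026631, cos λ = 0.999645.
ΔU = cos φ cos λ·ΔX + cos φ sin λ·ΔY + sin φ·ΔZ = (0.576546)(0.999645)(-551) + (0.576546)(-0.026631)(330) + (0.817064)(-550) = -772.02 m.

ΔU = -772.0 m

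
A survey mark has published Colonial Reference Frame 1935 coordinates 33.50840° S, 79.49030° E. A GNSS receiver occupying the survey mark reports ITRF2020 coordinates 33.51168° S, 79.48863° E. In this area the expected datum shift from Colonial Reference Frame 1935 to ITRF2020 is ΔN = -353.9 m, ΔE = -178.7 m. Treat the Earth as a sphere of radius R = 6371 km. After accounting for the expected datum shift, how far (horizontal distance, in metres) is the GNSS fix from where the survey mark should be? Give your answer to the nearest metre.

Observed coordinate differences: Δφ = -0.00328°, Δλ = -0.00167°.
Converting to metres (1° lat = 111195 m, cos φ = 0.833805): observed ΔN = -364.7 m, observed ΔE = -154.8 m.
Subtracting the expected shift leaves a residual of -364.7 − (-353.9) = -10.8 m north and -154.8 − (-178.7) = 23.9 m east.
Residual distance = √((-10.8)² + 23.9²) = 26.2 m.

26 m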